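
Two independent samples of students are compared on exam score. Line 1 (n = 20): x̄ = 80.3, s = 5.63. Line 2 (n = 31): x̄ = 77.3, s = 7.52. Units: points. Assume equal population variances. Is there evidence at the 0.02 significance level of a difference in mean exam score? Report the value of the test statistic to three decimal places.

1.527

Let group 1 = line 1, group 2 = line 2. H0: μ_1 = μ_2; H1: μ_1 ≠ μ_2 (two-sample pooled-variance t-test, two-sided).
s_p² = [(20−1)·5.63² + (31−1)·7.52²]/(20+31−2) = 46.9133
t = (80.3 − 77.3)/√[46.9133·(1/20 + 1/31)] = 1.527
df = n₁ + n₂ − 2 = 49
Two-sided p-value ≈ 0.1332
Since p ≈ 0.1332 > α = 0.02, fail to reject H0; the evidence is not statistically significant.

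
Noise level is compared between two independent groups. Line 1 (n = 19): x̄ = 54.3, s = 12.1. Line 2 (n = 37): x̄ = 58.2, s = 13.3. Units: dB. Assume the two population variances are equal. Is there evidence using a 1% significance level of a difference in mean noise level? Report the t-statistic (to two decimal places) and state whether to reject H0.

Let group 1 = line 1, group 2 = line 2. H0: μ_1 = μ_2; H1: μ_1 ≠ μ_2 (two-sample pooled-variance t-test, two-sided).
s_p² = [(19−1)·12.1² + (37−1)·13.3²]/(19+37−2) = 166.73
t = (54.3 − 58.2)/√[166.73·(1/19 + 1/37)] = -1.07
df = n₁ + n₂ − 2 = 54
Two-sided p-value ≈ 0.289
Since p ≈ 0.289 > α = 0.01, fail to reject H0; the data do not provide sufficient evidence against H0.

t = -1.07; fail to reject H0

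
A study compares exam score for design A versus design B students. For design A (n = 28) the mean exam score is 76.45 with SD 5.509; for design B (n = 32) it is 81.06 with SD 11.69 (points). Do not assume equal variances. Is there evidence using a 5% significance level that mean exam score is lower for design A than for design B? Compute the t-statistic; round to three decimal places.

Let group 1 = design A, group 2 = design B. H0: μ_1 = μ_2; H1: μ_1 < μ_2 (Welch's two-sample t-test, left-tailed).
t = (x̄_1 − x̄_2)/√(s_1²/n_1 + s_2²/n_2) = (76.45 − 81.06)/√(5.509²/28 + 11.69²/32) = -1.992
Welch–Satterthwaite df ≈ 45.38
p-value = P(T ≤ -1.992) ≈ 0.0262
Since p ≈ 0.0262 < α = 0.05, reject H0; the data support H1.

-1.992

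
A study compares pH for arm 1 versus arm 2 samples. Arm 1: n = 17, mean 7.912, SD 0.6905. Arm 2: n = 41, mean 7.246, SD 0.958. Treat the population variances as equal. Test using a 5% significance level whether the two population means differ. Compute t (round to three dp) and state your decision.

t = 2.595; reject H0

Let group 1 = arm 1, group 2 = arm 2. H0: μ_1 = μ_2; H1: μ_1 ≠ μ_2 (two-sample pooled-variance t-test, two-sided).
s_p² = [(17−1)·0.6905² + (41−1)·0.958²]/(17+41−2) = 0.791771
t = (7.912 − 7.246)/√[0.791771·(1/17 + 1/41)] = 2.595
df = n₁ + n₂ − 2 = 56
Two-sided p-value ≈ 0.012
Since p ≈ 0.012 < α = 0.05, reject H0; the evidence is statistically significant.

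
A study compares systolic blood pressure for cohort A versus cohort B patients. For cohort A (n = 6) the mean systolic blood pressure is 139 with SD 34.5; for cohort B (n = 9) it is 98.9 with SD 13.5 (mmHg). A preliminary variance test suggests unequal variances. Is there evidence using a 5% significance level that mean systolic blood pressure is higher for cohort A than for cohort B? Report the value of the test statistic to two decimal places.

2.71

Let group 1 = cohort A, group 2 = cohort B. H0: μ_1 = μ_2; H1: μ_1 > μ_2 (Welch's two-sample t-test, right-tailed).
t = (x̄_1 − x̄_2)/√(s_1²/n_1 + s_2²/n_2) = (139 − 98.9)/√(34.5²/6 + 13.5²/9) = 2.71
Welch–Satterthwaite df ≈ 6.03
p-value = P(T ≥ 2.71) ≈ 0.017
Since p ≈ 0.017 < α = 0.05, reject H0; the data support H1.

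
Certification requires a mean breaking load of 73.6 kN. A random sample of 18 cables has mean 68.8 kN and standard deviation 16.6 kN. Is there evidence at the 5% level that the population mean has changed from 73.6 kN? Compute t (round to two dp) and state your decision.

t = -1.23; fail to reject H0

H0: μ = 73.6; H1: μ ≠ 73.6 (one-sample t-test, two-sided).
t = (x̄ − μ₀)/(s/√n) = (68.8 − 73.6)/(16.6/√18) = -1.23
df = n − 1 = 17
Two-sided p-value ≈ 0.2366
Since p ≈ 0.2366 > α = 0.05, fail to reject H0; the data do not provide sufficient evidence against H0.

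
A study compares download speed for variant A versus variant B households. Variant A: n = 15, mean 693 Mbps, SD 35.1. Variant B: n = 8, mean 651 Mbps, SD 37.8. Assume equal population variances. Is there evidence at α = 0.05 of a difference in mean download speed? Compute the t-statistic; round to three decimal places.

2.663

Let group 1 = variant A, group 2 = variant B. H0: μ_1 = μ_2; H1: μ_1 ≠ μ_2 (two-sample pooled-variance t-test, two-sided).
s_p² = [(15−1)·35.1² + (8−1)·37.8²]/(15+8−2) = 1297.62
t = (693 − 651)/√[1297.62·(1/15 + 1/8)] = 2.663
df = n₁ + n₂ − 2 = 21
Two-sided p-value ≈ 0.0145
Since p ≈ 0.0145 < α = 0.05, reject H0; the data support H1.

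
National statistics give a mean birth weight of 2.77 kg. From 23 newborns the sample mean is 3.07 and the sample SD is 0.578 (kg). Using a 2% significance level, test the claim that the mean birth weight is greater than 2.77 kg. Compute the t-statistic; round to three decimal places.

2.489

H0: μ = 2.77; H1: μ > 2.77 (one-sample t-test, right-tailed).
t = (x̄ − μ₀)/(s/√n) = (3.07 − 2.77)/(0.578/√23) = 2.489
df = n − 1 = 22
p-value = P(T ≥ 2.489) ≈ 0.0104
Since p ≈ 0.0104 < α = 0.02, reject H0; the data support H1.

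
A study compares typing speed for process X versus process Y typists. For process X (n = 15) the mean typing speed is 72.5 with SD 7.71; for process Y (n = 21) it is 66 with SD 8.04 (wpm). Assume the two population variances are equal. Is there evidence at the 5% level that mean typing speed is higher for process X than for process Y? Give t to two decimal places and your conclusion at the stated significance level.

t = 2.43; reject H0

Let group 1 = process X, group 2 = process Y. H0: μ_1 = μ_2; H1: μ_1 > μ_2 (two-sample pooled-variance t-test, right-tailed).
s_p² = [(15−1)·7.71² + (21−1)·8.04²]/(15+21−2) = 62.5015
t = (72.5 − 66)/√[62.5015·(1/15 + 1/21)] = 2.43
df = n₁ + n₂ − 2 = 34
p-value = P(T ≥ 2.43) ≈ 0.010
Since p ≈ 0.010 < α = 0.05, reject H0; the data support H1.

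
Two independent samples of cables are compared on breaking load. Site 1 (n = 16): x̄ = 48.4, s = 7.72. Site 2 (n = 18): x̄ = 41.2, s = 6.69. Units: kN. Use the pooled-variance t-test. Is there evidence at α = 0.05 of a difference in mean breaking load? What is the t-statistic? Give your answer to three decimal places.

Let group 1 = site 1, group 2 = site 2. H0: μ_1 = μ_2; H1: μ_1 ≠ μ_2 (two-sample pooled-variance t-test, two-sided).
s_p² = [(16−1)·7.72² + (18−1)·6.69²]/(16+18−2) = 51.7134
t = (48.4 − 41.2)/√[51.7134·(1/16 + 1/18)] = 2.914
df = n₁ + n₂ − 2 = 32
Two-sided p-value ≈ 0.006
Since p ≈ 0.006 < α = 0.05, reject H0; the evidence is statistically significant.

2.914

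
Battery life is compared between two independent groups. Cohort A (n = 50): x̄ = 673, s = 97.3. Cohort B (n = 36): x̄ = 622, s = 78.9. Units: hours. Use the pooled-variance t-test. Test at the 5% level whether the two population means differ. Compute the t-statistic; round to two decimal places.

Let group 1 = cohort A, group 2 = cohort B. H0: μ_1 = μ_2; H1: μ_1 ≠ μ_2 (two-sample pooled-variance t-test, two-sided).
s_p² = [(50−1)·97.3² + (36−1)·78.9²]/(50+36−2) = 8116.42
t = (673 − 622)/√[8116.42·(1/50 + 1/36)] = 2.59
df = n₁ + n₂ − 2 = 84
Two-sided p-value ≈ 0.011
Since p ≈ 0.011 < α = 0.05, reject H0; the data support H1.

2.59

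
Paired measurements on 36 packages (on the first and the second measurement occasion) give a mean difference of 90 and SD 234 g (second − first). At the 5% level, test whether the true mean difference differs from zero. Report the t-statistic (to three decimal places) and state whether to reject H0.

H0: μ_d = 0; H1: μ_d ≠ 0 (paired t-test on the differences, two-sided).
t = d̄/(s_d/√n) = 90/(234/√36) = 2.308
df = n − 1 = 35
Two-sided p-value ≈ 0.027
Since p ≈ 0.027 < α = 0.05, reject H0; the data support H1.

t = 2.308; reject H0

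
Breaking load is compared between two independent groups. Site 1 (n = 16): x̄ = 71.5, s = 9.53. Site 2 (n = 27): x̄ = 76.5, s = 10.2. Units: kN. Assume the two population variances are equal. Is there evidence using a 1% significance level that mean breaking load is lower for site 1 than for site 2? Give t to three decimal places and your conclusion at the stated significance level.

Let group 1 = site 1, group 2 = site 2. H0: μ_1 = μ_2; H1: μ_1 < μ_2 (two-sample pooled-variance t-test, left-tailed).
s_p² = [(16−1)·9.53² + (27−1)·10.2²]/(16+27−2) = 99.2037
t = (71.5 − 76.5)/√[99.2037·(1/16 + 1/27)] = -1.591
df = n₁ + n₂ − 2 = 41
p-value = P(T ≤ -1.591) ≈ 0.0596
Since p ≈ 0.0596 > α = 0.01, fail to reject H0; the data do not provide sufficient evidence against H0.

t = -1.591; fail to reject H0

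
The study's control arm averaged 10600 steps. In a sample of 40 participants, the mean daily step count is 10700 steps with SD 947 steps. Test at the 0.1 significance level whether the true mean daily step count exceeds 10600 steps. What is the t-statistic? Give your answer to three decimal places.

H0: μ = 10600; H1: μ > 10600 (one-sample t-test, right-tailed).
t = (x̄ − μ₀)/(s/√n) = (10700 − 10600)/(947/√40) = 0.668
df = n − 1 = 39
p-value = P(T ≥ 0.668) ≈ 0.2541
Since p ≈ 0.2541 > α = 0.1, fail to reject H0; the evidence is not statistically significant.

0.668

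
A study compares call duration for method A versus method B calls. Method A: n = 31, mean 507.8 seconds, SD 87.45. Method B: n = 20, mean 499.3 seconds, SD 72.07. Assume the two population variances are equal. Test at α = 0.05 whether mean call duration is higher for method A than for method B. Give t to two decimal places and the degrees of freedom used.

Let group 1 = method A, group 2 = method B. H0: μ_1 = μ_2; H1: μ_1 > μ_2 (two-sample pooled-variance t-test, right-tailed).
s_p² = [(31−1)·87.45² + (20−1)·72.07²]/(31+20−2) = 6696.18
t = (507.8 − 499.3)/√[6696.18·(1/31 + 1/20)] = 0.36
df = n₁ + n₂ − 2 = 49
p-value = P(T ≥ 0.36) ≈ 0.3594
Since p ≈ 0.3594 > α = 0.05, fail to reject H0; the evidence is not statistically significant.

t = 0.36, df = 49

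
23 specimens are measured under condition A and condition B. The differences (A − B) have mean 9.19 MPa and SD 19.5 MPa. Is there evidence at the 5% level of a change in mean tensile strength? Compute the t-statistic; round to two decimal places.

H0: μ_d = 0; H1: μ_d ≠ 0 (paired t-test on the differences, two-sided).
t = d̄/(s_d/√n) = 9.19/(19.5/√23) = 2.26
df = n − 1 = 22
Two-sided p-value ≈ 0.034
Since p ≈ 0.034 < α = 0.05, reject H0; the evidence is statistically significant.

2.26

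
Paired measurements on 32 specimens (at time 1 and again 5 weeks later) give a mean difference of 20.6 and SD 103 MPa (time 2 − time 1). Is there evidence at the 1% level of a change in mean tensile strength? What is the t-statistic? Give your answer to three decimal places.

H0: μ_d = 0; H1: μ_d ≠ 0 (paired t-test on the differences, two-sided).
t = d̄/(s_d/√n) = 20.6/(103/√32) = 1.131
df = n − 1 = 31
Two-sided p-value ≈ 0.267
Since p ≈ 0.267 > α = 0.01, fail to reject H0; the evidence is not statistically significant.

1.131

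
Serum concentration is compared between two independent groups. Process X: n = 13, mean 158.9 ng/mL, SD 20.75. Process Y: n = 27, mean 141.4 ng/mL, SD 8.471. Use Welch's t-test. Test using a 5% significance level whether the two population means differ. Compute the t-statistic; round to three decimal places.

Let group 1 = process X, group 2 = process Y. H0: μ_1 = μ_2; H1: μ_1 ≠ μ_2 (Welch's two-sample t-test, two-sided).
t = (x̄_1 − x̄_2)/√(s_1²/n_1 + s_2²/n_2) = (158.9 − 141.4)/√(20.75²/13 + 8.471²/27) = 2.926
Welch–Satterthwaite df ≈ 13.96
Two-sided p-value ≈ 0.0111
Since p ≈ 0.0111 < α = 0.05, reject H0; the data support H1.

2.926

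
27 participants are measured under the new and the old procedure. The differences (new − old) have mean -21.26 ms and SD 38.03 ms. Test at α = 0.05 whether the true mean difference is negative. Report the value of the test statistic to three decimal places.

H0: μ_d = 0; H1: μ_d < 0 (paired t-test on the differences, left-tailed).
t = d̄/(s_d/√n) = -21.26/(38.03/√27) = -2.905
df = n − 1 = 26
p-value = P(T ≤ -2.905) ≈ 0.004
Since p ≈ 0.004 < α = 0.05, reject H0; the evidence is statistically significant.

-2.905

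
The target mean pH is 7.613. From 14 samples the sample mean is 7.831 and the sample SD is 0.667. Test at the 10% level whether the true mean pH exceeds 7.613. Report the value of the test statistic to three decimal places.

1.223

H0: μ = 7.613; H1: μ > 7.613 (one-sample t-test, right-tailed).
t = (x̄ − μ₀)/(s/√n) = (7.831 − 7.613)/(0.667/√14) = 1.223
df = n − 1 = 13
p-value = P(T ≥ 1.223) ≈ 0.1215
Since p ≈ 0.1215 > α = 0.1, fail to reject H0; the evidence is not statistically significant.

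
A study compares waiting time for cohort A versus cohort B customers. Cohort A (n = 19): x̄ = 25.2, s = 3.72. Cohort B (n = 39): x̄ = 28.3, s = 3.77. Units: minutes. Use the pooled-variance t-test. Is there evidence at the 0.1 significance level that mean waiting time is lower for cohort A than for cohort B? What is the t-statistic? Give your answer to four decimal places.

Let group 1 = cohort A, group 2 = cohort B. H0: μ_1 = μ_2; H1: μ_1 < μ_2 (two-sample pooled-variance t-test, left-tailed).
s_p² = [(19−1)·3.72² + (39−1)·3.77²]/(19+39−2) = 14.0925
t = (25.2 − 28.3)/√[14.0925·(1/19 + 1/39)] = -2.9516
df = n₁ + n₂ − 2 = 56
p-value = P(T ≤ -2.9516) ≈ 0.0023
Since p ≈ 0.0023 < α = 0.1, reject H0; the data support H1.

-2.9516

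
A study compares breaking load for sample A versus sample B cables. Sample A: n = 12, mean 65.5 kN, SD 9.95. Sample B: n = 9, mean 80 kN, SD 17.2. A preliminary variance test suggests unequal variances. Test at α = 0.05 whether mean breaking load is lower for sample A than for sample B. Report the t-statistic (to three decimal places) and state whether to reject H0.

t = -2.261; reject H0

Let group 1 = sample A, group 2 = sample B. H0: μ_1 = μ_2; H1: μ_1 < μ_2 (Welch's two-sample t-test, left-tailed).
t = (x̄_1 − x̄_2)/√(s_1²/n_1 + s_2²/n_2) = (65.5 − 80)/√(9.95²/12 + 17.2²/9) = -2.261
Welch–Satterthwaite df ≈ 11.97
p-value = P(T ≤ -2.261) ≈ 0.022
Since p ≈ 0.022 < α = 0.05, reject H0; the data support H1.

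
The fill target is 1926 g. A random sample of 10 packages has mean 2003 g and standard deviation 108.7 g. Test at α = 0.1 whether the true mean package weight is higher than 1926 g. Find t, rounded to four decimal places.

H0: μ = 1926; H1: μ > 1926 (one-sample t-test, right-tailed).
t = (x̄ − μ₀)/(s/√n) = (2003 − 1926)/(108.7/√10) = 2.2401
df = n − 1 = 9
p-value = P(T ≥ 2.2401) ≈ 0.026
Since p ≈ 0.026 < α = 0.1, reject H0; the data support H1.

2.2401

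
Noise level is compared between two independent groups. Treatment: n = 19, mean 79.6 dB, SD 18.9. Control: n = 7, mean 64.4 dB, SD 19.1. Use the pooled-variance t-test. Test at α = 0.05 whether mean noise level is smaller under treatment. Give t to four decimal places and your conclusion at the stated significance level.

t = 1.8141; fail to reject H0

Let group 1 = treatment, group 2 = control. H0: μ_1 = μ_2; H1: μ_1 < μ_2 (two-sample pooled-variance t-test, left-tailed).
s_p² = [(19−1)·18.9² + (7−1)·19.1²]/(19+7−2) = 359.11
t = (79.6 − 64.4)/√[359.11·(1/19 + 1/7)] = 1.8141
df = n₁ + n₂ − 2 = 24
p-value = P(T ≤ 1.8141) ≈ 0.959
Since p ≈ 0.959 > α = 0.05, fail to reject H0; the evidence is not statistically significant.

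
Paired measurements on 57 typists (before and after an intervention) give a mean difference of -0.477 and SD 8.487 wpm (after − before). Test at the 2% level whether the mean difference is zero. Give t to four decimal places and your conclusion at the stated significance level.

H0: μ_d = 0; H1: μ_d ≠ 0 (paired t-test on the differences, two-sided).
t = d̄/(s_d/√n) = -0.477/(8.487/√57) = -0.4243
df = n − 1 = 56
Two-sided p-value ≈ 0.673
Since p ≈ 0.673 > α = 0.02, fail to reject H0; the data do not provide sufficient evidence against H0.

t = -0.4243; fail to reject H0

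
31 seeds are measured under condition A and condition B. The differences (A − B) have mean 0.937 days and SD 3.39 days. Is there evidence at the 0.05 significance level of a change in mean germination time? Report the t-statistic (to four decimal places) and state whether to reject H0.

t = 1.5389; fail to reject H0

H0: μ_d = 0; H1: μ_d ≠ 0 (paired t-test on the differences, two-sided).
t = d̄/(s_d/√n) = 0.937/(3.39/√31) = 1.5389
df = n − 1 = 30
Two-sided p-value ≈ 0.1343
Since p ≈ 0.1343 > α = 0.05, fail to reject H0; the data do not provide sufficient evidence against H0.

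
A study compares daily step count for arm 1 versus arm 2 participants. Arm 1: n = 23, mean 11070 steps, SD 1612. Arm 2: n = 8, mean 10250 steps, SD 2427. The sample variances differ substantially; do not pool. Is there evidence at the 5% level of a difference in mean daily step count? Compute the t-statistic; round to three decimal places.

0.890

Let group 1 = arm 1, group 2 = arm 2. H0: μ_1 = μ_2; H1: μ_1 ≠ μ_2 (Welch's two-sample t-test, two-sided).
t = (x̄_1 − x̄_2)/√(s_1²/n_1 + s_2²/n_2) = (11070 − 10250)/√(1612²/23 + 2427²/8) = 0.890
Welch–Satterthwaite df ≈ 9.24
Two-sided p-value ≈ 0.396
Since p ≈ 0.396 > α = 0.05, fail to reject H0; the evidence is not statistically significant.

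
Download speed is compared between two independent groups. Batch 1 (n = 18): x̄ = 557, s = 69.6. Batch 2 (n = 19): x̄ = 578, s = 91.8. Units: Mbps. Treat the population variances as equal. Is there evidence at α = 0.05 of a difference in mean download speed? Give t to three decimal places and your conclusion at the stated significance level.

Let group 1 = batch 1, group 2 = batch 2. H0: μ_1 = μ_2; H1: μ_1 ≠ μ_2 (two-sample pooled-variance t-test, two-sided).
s_p² = [(18−1)·69.6² + (19−1)·91.8²]/(18+19−2) = 6686.89
t = (557 − 578)/√[6686.89·(1/18 + 1/19)] = -0.781
df = n₁ + n₂ − 2 = 35
Two-sided p-value ≈ 0.4402
Since p ≈ 0.4402 > α = 0.05, fail to reject H0; the evidence is not statistically significant.

t = -0.781; fail to reject H0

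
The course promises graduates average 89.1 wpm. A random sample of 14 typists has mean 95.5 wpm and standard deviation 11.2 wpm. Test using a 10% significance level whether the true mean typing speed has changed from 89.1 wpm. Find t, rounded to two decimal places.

H0: μ = 89.1; H1: μ ≠ 89.1 (one-sample t-test, two-sided).
t = (x̄ − μ₀)/(s/√n) = (95.5 − 89.1)/(11.2/√14) = 2.14
df = n − 1 = 13
Two-sided p-value ≈ 0.052
Since p ≈ 0.052 < α = 0.1, reject H0; the data support H1.

2.14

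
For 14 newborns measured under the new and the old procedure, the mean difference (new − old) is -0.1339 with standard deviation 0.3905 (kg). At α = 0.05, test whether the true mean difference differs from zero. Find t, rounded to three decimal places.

H0: μ_d = 0; H1: μ_d ≠ 0 (paired t-test on the differences, two-sided).
t = d̄/(s_d/√n) = -0.1339/(0.3905/√14) = -1.283
df = n − 1 = 13
Two-sided p-value ≈ 0.222
Since p ≈ 0.222 > α = 0.05, fail to reject H0; the data do not provide sufficient evidence against H0.

-1.283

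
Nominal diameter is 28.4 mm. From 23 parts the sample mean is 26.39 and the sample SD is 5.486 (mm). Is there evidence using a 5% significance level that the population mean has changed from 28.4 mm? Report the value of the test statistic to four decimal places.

-1.7571

H0: μ = 28.4; H1: μ ≠ 28.4 (one-sample t-test, two-sided).
t = (x̄ − μ₀)/(s/√n) = (26.39 − 28.4)/(5.486/√23) = -1.7571
df = n − 1 = 22
Two-sided p-value ≈ 0.093
Since p ≈ 0.093 > α = 0.05, fail to reject H0; the data do not provide sufficient evidence against H0.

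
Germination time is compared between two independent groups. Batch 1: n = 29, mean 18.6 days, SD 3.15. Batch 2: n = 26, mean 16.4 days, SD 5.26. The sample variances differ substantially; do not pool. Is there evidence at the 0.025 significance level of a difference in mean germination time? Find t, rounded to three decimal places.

1.855

Let group 1 = batch 1, group 2 = batch 2. H0: μ_1 = μ_2; H1: μ_1 ≠ μ_2 (Welch's two-sample t-test, two-sided).
t = (x̄_1 − x̄_2)/√(s_1²/n_1 + s_2²/n_2) = (18.6 − 16.4)/√(3.15²/29 + 5.26²/26) = 1.855
Welch–Satterthwaite df ≈ 39.97
Two-sided p-value ≈ 0.0710
Since p ≈ 0.0710 > α = 0.025, fail to reject H0; the evidence is not statistically significant.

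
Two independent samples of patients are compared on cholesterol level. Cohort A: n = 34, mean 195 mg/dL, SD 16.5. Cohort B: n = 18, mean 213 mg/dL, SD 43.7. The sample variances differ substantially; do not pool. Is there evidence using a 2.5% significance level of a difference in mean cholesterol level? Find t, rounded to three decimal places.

Let group 1 = cohort A, group 2 = cohort B. H0: μ_1 = μ_2; H1: μ_1 ≠ μ_2 (Welch's two-sample t-test, two-sided).
t = (x̄_1 − x̄_2)/√(s_1²/n_1 + s_2²/n_2) = (195 − 213)/√(16.5²/34 + 43.7²/18) = -1.685
Welch–Satterthwaite df ≈ 19.61
Two-sided p-value ≈ 0.108
Since p ≈ 0.108 > α = 0.025, fail to reject H0; the data do not provide sufficient evidence against H0.

-1.685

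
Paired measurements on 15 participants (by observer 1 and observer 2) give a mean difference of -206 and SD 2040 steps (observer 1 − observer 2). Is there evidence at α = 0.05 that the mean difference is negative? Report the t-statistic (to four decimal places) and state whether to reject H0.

t = -0.3911; fail to reject H0

H0: μ_d = 0; H1: μ_d < 0 (paired t-test on the differences, left-tailed).
t = d̄/(s_d/√n) = -206/(2040/√15) = -0.3911
df = n − 1 = 14
p-value = P(T ≤ -0.3911) ≈ 0.3508
Since p ≈ 0.3508 > α = 0.05, fail to reject H0; the data do not provide sufficient evidence against H0.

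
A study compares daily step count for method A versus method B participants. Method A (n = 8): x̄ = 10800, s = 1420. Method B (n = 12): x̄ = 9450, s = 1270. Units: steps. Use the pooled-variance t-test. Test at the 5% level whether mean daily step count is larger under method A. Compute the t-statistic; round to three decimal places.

Let group 1 = method A, group 2 = method B. H0: μ_1 = μ_2; H1: μ_1 > μ_2 (two-sample pooled-variance t-test, right-tailed).
s_p² = [(8−1)·1420² + (12−1)·1270²]/(8+12−2) = 1769820
t = (10800 − 9450)/√[1769820·(1/8 + 1/12)] = 2.223
df = n₁ + n₂ − 2 = 18
p-value = P(T ≥ 2.223) ≈ 0.020
Since p ≈ 0.020 < α = 0.05, reject H0; the evidence is statistically significant.

2.223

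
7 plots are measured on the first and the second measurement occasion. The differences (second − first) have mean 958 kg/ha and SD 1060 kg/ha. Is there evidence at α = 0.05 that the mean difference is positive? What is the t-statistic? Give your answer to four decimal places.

2.3912

H0: μ_d = 0; H1: μ_d > 0 (paired t-test on the differences, right-tailed).
t = d̄/(s_d/√n) = 958/(1060/√7) = 2.3912
df = n − 1 = 6
p-value = P(T ≥ 2.3912) ≈ 0.027
Since p ≈ 0.027 < α = 0.05, reject H0; the data support H1.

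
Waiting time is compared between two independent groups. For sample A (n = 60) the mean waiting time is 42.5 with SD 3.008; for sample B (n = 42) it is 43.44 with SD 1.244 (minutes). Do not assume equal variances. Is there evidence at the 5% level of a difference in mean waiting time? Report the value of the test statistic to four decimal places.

Let group 1 = sample A, group 2 = sample B. H0: μ_1 = μ_2; H1: μ_1 ≠ μ_2 (Welch's two-sample t-test, two-sided).
t = (x̄_1 − x̄_2)/√(s_1²/n_1 + s_2²/n_2) = (42.5 − 43.44)/√(3.008²/60 + 1.244²/42) = -2.1700
Welch–Satterthwaite df ≈ 84.13
Two-sided p-value ≈ 0.033
Since p ≈ 0.033 < α = 0.05, reject H0; the data support H1.

-2.1700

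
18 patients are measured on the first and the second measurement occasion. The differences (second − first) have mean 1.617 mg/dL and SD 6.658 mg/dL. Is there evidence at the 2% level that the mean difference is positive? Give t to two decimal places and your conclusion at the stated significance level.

H0: μ_d = 0; H1: μ_d > 0 (paired t-test on the differences, right-tailed).
t = d̄/(s_d/√n) = 1.617/(6.658/√18) = 1.03
df = n − 1 = 17
p-value = P(T ≥ 1.03) ≈ 0.159
Since p ≈ 0.159 > α = 0.02, fail to reject H0; the data do not provide sufficient evidence against H0.

t = 1.03; fail to reject H0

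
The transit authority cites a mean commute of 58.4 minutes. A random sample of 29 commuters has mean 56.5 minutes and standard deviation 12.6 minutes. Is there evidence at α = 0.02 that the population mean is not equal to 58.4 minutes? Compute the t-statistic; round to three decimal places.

H0: μ = 58.4; H1: μ ≠ 58.4 (one-sample t-test, two-sided).
t = (x̄ − μ₀)/(s/√n) = (56.5 − 58.4)/(12.6/√29) = -0.812
df = n − 1 = 28
Two-sided p-value ≈ 0.4236
Since p ≈ 0.4236 > α = 0.02, fail to reject H0; the data do not provide sufficient evidence against H0.

-0.812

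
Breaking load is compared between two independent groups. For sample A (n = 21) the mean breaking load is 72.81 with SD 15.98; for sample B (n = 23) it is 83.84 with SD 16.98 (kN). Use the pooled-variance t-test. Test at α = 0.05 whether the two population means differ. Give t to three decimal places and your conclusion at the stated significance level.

Let group 1 = sample A, group 2 = sample B. H0: μ_1 = μ_2; H1: μ_1 ≠ μ_2 (two-sample pooled-variance t-test, two-sided).
s_p² = [(21−1)·15.98² + (23−1)·16.98²]/(21+23−2) = 272.625
t = (72.81 − 83.84)/√[272.625·(1/21 + 1/23)] = -2.213
df = n₁ + n₂ − 2 = 42
Two-sided p-value ≈ 0.032
Since p ≈ 0.032 < α = 0.05, reject H0; the data support H1.

t = -2.213; reject H0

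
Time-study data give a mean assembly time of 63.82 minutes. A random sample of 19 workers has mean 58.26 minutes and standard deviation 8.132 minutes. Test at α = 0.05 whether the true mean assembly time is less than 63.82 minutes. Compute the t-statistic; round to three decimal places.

-2.980

H0: μ = 63.82; H1: μ < 63.82 (one-sample t-test, left-tailed).
t = (x̄ − μ₀)/(s/√n) = (58.26 − 63.82)/(8.132/√19) = -2.980
df = n − 1 = 18
p-value = P(T ≤ -2.980) ≈ 0.004
Since p ≈ 0.004 < α = 0.05, reject H0; the evidence is statistically significant.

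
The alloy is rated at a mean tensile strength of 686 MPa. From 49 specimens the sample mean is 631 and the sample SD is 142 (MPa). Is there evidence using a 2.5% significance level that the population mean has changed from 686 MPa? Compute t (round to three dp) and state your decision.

H0: μ = 686; H1: μ ≠ 686 (one-sample t-test, two-sided).
t = (x̄ − μ₀)/(s/√n) = (631 − 686)/(142/√49) = -2.711
df = n − 1 = 48
Two-sided p-value ≈ 0.0093
Since p ≈ 0.0093 < α = 0.025, reject H0; the evidence is statistically significant.

t = -2.711; reject H0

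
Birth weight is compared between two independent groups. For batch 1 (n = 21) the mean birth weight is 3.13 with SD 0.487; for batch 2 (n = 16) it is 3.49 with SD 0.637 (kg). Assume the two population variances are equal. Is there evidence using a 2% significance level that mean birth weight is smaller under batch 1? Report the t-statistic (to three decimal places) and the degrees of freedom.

Let group 1 = batch 1, group 2 = batch 2. H0: μ_1 = μ_2; H1: μ_1 < μ_2 (two-sample pooled-variance t-test, left-tailed).
s_p² = [(21−1)·0.487² + (16−1)·0.637²]/(21+16−2) = 0.309426
t = (3.13 − 3.49)/√[0.309426·(1/21 + 1/16)] = -1.950
df = n₁ + n₂ − 2 = 35
p-value = P(T ≤ -1.950) ≈ 0.0296
Since p ≈ 0.0296 > α = 0.02, fail to reject H0; the data do not provide sufficient evidence against H0.

t = -1.950, df = 35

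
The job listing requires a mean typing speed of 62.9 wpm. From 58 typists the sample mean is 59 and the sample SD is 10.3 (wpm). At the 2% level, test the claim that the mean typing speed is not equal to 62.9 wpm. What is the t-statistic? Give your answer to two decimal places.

H0: μ = 62.9; H1: μ ≠ 62.9 (one-sample t-test, two-sided).
t = (x̄ − μ₀)/(s/√n) = (59 − 62.9)/(10.3/√58) = -2.88
df = n − 1 = 57
Two-sided p-value ≈ 0.0055
Since p ≈ 0.0055 < α = 0.02, reject H0; the evidence is statistically significant.

-2.88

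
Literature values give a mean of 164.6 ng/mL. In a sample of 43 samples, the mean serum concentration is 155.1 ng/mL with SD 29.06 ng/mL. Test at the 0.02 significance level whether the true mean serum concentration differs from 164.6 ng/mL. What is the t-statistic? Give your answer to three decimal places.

H0: μ = 164.6; H1: μ ≠ 164.6 (one-sample t-test, two-sided).
t = (x̄ − μ₀)/(s/√n) = (155.1 − 164.6)/(29.06/√43) = -2.144
df = n − 1 = 42
Two-sided p-value ≈ 0.0379
Since p ≈ 0.0379 > α = 0.02, fail to reject H0; the evidence is not statistically significant.

-2.144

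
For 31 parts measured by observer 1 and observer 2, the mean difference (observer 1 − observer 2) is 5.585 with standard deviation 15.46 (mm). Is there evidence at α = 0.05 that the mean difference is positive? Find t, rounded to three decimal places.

H0: μ_d = 0; H1: μ_d > 0 (paired t-test on the differences, right-tailed).
t = d̄/(s_d/√n) = 5.585/(15.46/√31) = 2.011
df = n − 1 = 30
p-value = P(T ≥ 2.011) ≈ 0.0267
Since p ≈ 0.0267 < α = 0.05, reject H0; the evidence is statistically significant.

2.011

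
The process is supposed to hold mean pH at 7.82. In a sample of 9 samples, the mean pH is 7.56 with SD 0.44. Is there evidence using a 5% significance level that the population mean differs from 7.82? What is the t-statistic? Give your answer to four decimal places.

-1.7727

H0: μ = 7.82; H1: μ ≠ 7.82 (one-sample t-test, two-sided).
t = (x̄ − μ₀)/(s/√n) = (7.56 − 7.82)/(0.44/√9) = -1.7727
df = n − 1 = 8
Two-sided p-value ≈ 0.1142
Since p ≈ 0.1142 > α = 0.05, fail to reject H0; the evidence is not statistically significant.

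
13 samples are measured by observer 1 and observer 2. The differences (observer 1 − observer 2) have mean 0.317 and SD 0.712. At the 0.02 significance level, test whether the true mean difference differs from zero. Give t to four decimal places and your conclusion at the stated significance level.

t = 1.6053; fail to reject H0

H0: μ_d = 0; H1: μ_d ≠ 0 (paired t-test on the differences, two-sided).
t = d̄/(s_d/√n) = 0.317/(0.712/√13) = 1.6053
df = n − 1 = 12
Two-sided p-value ≈ 0.1344
Since p ≈ 0.1344 > α = 0.02, fail to reject H0; the data do not provide sufficient evidence against H0.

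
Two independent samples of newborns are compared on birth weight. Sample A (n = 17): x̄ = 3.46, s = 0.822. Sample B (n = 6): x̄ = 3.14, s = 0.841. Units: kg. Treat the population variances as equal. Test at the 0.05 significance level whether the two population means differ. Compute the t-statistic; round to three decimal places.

Let group 1 = sample A, group 2 = sample B. H0: μ_1 = μ_2; H1: μ_1 ≠ μ_2 (two-sample pooled-variance t-test, two-sided).
s_p² = [(17−1)·0.822² + (6−1)·0.841²]/(17+6−2) = 0.683207
t = (3.46 − 3.14)/√[0.683207·(1/17 + 1/6)] = 0.815
df = n₁ + n₂ − 2 = 21
Two-sided p-value ≈ 0.4241
Since p ≈ 0.4241 > α = 0.05, fail to reject H0; the data do not provide sufficient evidence against H0.

0.815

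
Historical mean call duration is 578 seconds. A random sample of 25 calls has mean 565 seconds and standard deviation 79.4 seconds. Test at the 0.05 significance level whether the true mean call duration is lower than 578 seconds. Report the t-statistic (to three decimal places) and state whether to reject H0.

t = -0.819; fail to reject H0

H0: μ = 578; H1: μ < 578 (one-sample t-test, left-tailed).
t = (x̄ − μ₀)/(s/√n) = (565 − 578)/(79.4/√25) = -0.819
df = n − 1 = 24
p-value = P(T ≤ -0.819) ≈ 0.211
Since p ≈ 0.211 > α = 0.05, fail to reject H0; the data do not provide sufficient evidence against H0.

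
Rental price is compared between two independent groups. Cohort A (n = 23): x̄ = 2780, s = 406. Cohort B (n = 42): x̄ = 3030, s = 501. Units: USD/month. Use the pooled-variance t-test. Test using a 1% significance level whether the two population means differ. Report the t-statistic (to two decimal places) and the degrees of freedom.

Let group 1 = cohort A, group 2 = cohort B. H0: μ_1 = μ_2; H1: μ_1 ≠ μ_2 (two-sample pooled-variance t-test, two-sided).
s_p² = [(23−1)·406² + (42−1)·501²]/(23+42−2) = 220912
t = (2780 − 3030)/√[220912·(1/23 + 1/42)] = -2.05
df = n₁ + n₂ − 2 = 63
Two-sided p-value ≈ 0.0445
Since p ≈ 0.0445 > α = 0.01, fail to reject H0; the evidence is not statistically significant.

t = -2.05, df = 63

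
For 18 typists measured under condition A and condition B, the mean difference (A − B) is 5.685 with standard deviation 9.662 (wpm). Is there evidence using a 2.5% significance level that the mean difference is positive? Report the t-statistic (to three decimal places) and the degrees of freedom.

t = 2.496, df = 17

H0: μ_d = 0; H1: μ_d > 0 (paired t-test on the differences, right-tailed).
t = d̄/(s_d/√n) = 5.685/(9.662/√18) = 2.496
df = n − 1 = 17
p-value = P(T ≥ 2.496) ≈ 0.0116
Since p ≈ 0.0116 < α = 0.025, reject H0; the data support H1.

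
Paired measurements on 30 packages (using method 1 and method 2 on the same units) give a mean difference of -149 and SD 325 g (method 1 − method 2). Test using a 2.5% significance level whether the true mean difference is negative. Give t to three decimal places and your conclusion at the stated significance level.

t = -2.511; reject H0

H0: μ_d = 0; H1: μ_d < 0 (paired t-test on the differences, left-tailed).
t = d̄/(s_d/√n) = -149/(325/√30) = -2.511
df = n − 1 = 29
p-value = P(T ≤ -2.511) ≈ 0.009
Since p ≈ 0.009 < α = 0.025, reject H0; the data support H1.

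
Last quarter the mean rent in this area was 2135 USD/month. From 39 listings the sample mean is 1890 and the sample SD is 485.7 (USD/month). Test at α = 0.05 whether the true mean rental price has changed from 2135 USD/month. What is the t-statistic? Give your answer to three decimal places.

H0: μ = 2135; H1: μ ≠ 2135 (one-sample t-test, two-sided).
t = (x̄ − μ₀)/(s/√n) = (1890 − 2135)/(485.7/√39) = -3.150
df = n − 1 = 38
Two-sided p-value ≈ 0.003
Since p ≈ 0.003 < α = 0.05, reject H0; the data support H1.

-3.150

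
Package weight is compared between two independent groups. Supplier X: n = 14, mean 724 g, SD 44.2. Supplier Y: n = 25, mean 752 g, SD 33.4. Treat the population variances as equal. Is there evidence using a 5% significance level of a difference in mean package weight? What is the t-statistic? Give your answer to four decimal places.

Let group 1 = supplier X, group 2 = supplier Y. H0: μ_1 = μ_2; H1: μ_1 ≠ μ_2 (two-sample pooled-variance t-test, two-sided).
s_p² = [(14−1)·44.2² + (25−1)·33.4²]/(14+25−2) = 1410.02
t = (724 − 752)/√[1410.02·(1/14 + 1/25)] = -2.2338
df = n₁ + n₂ − 2 = 37
Two-sided p-value ≈ 0.032
Since p ≈ 0.032 < α = 0.05, reject H0; the evidence is statistically significant.

-2.2338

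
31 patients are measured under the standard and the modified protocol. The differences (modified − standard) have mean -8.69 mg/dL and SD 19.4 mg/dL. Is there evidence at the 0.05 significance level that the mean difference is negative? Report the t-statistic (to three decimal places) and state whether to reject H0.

H0: μ_d = 0; H1: μ_d < 0 (paired t-test on the differences, left-tailed).
t = d̄/(s_d/√n) = -8.69/(19.4/√31) = -2.494
df = n − 1 = 30
p-value = P(T ≤ -2.494) ≈ 0.009
Since p ≈ 0.009 < α = 0.05, reject H0; the evidence is statistically significant.

t = -2.494; reject H0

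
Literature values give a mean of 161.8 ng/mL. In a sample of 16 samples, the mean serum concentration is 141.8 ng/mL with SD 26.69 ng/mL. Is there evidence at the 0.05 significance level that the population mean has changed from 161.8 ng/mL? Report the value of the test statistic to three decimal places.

H0: μ = 161.8; H1: μ ≠ 161.8 (one-sample t-test, two-sided).
t = (x̄ − μ₀)/(s/√n) = (141.8 − 161.8)/(26.69/√16) = -2.997
df = n − 1 = 15
Two-sided p-value ≈ 0.0090
Since p ≈ 0.0090 < α = 0.05, reject H0; the data support H1.

-2.997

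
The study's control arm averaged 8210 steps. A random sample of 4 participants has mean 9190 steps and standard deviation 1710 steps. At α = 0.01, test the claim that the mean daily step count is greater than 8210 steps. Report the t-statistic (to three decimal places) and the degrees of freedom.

H0: μ = 8210; H1: μ > 8210 (one-sample t-test, right-tailed).
t = (x̄ − μ₀)/(s/√n) = (9190 − 8210)/(1710/√4) = 1.146
df = n − 1 = 3
p-value = P(T ≥ 1.146) ≈ 0.167
Since p ≈ 0.167 > α = 0.01, fail to reject H0; the evidence is not statistically significant.

t = 1.146, df = 3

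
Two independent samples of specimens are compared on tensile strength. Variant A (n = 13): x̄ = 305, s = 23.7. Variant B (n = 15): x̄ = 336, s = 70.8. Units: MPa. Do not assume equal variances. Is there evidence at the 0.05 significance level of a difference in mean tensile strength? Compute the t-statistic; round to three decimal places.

-1.596

Let group 1 = variant A, group 2 = variant B. H0: μ_1 = μ_2; H1: μ_1 ≠ μ_2 (Welch's two-sample t-test, two-sided).
t = (x̄_1 − x̄_2)/√(s_1²/n_1 + s_2²/n_2) = (305 − 336)/√(23.7²/13 + 70.8²/15) = -1.596
Welch–Satterthwaite df ≈ 17.51
Two-sided p-value ≈ 0.128
Since p ≈ 0.128 > α = 0.05, fail to reject H0; the data do not provide sufficient evidence against H0.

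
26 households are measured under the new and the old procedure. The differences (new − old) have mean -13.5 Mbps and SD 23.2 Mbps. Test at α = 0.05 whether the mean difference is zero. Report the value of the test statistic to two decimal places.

-2.97

H0: μ_d = 0; H1: μ_d ≠ 0 (paired t-test on the differences, two-sided).
t = d̄/(s_d/√n) = -13.5/(23.2/√26) = -2.97
df = n − 1 = 25
Two-sided p-value ≈ 0.0065
Since p ≈ 0.0065 < α = 0.05, reject H0; the data support H1.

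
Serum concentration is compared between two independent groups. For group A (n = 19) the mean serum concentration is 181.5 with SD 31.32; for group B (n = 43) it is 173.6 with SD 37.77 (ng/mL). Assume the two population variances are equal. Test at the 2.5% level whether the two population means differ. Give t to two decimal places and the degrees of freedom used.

Let group 1 = group A, group 2 = group B. H0: μ_1 = μ_2; H1: μ_1 ≠ μ_2 (two-sample pooled-variance t-test, two-sided).
s_p² = [(19−1)·31.32² + (43−1)·37.77²]/(19+43−2) = 1292.88
t = (181.5 − 173.6)/√[1292.88·(1/19 + 1/43)] = 0.80
df = n₁ + n₂ − 2 = 60
Two-sided p-value ≈ 0.4283
Since p ≈ 0.4283 > α = 0.025, fail to reject H0; the evidence is not statistically significant.

t = 0.80, df = 60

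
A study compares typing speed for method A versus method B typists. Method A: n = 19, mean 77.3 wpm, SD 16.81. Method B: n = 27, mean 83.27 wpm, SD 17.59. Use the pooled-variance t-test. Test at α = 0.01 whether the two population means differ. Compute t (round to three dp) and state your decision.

t = -1.154; fail to reject H0

Let group 1 = method A, group 2 = method B. H0: μ_1 = μ_2; H1: μ_1 ≠ μ_2 (two-sample pooled-variance t-test, two-sided).
s_p² = [(19−1)·16.81² + (27−1)·17.59²]/(19+27−2) = 298.431
t = (77.3 − 83.27)/√[298.431·(1/19 + 1/27)] = -1.154
df = n₁ + n₂ − 2 = 44
Two-sided p-value ≈ 0.255
Since p ≈ 0.255 > α = 0.01, fail to reject H0; the data do not provide sufficient evidence against H0.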